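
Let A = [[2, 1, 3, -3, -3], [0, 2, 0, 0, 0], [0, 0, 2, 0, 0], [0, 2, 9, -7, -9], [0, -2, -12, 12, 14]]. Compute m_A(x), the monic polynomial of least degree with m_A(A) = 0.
The characteristic polynomial factors as (x - 5)(x - 2)^4. The minimal polynomial is ∏(x - λ)^{k_λ} where k_λ is the size of the largest Jordan block at λ.

For λ = 2: rank(A - 2I) = 2, and the largest Jordan block has size 2 (the smallest k with rank((A - 2I)^k) = rank((A - 2I)^(k+1))).
For λ = 5: rank(A - 5I) = 4, and the largest Jordan block has size 1 (the smallest k with rank((A - 5I)^k) = rank((A - 5I)^(k+1))).

So m_A(x) = (x - 5)(x - 2)^2.

m_A(x) = (x - 5)(x - 2)^2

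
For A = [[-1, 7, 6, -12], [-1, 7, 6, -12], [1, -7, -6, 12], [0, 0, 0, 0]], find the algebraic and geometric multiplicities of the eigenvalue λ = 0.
The characteristic polynomial is x^4, so the factor x appears with exponent 4: the algebraic multiplicity is 4.

rank(A) = 1, so the eigenspace has dimension 4 - 1 = 3: the geometric multiplicity is 3.

Since 3 < 4, A is not diagonalizable.

algebraic multiplicity 4, geometric multiplicity 3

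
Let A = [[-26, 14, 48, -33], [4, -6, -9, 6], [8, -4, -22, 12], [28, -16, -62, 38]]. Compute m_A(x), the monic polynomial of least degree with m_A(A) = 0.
The characteristic polynomial factors as (x + 4)^4. The minimal polynomial is ∏(x - λ)^{k_λ} where k_λ is the size of the largest Jordan block at λ.

For λ = -4: rank(A + 4I) = 2, and the largest Jordan block has size 2 (the smallest k with rank((A + 4I)^k) = rank((A + 4I)^(k+1))).

So m_A(x) = (x + 4)^2.

m_A(x) = (x + 4)^2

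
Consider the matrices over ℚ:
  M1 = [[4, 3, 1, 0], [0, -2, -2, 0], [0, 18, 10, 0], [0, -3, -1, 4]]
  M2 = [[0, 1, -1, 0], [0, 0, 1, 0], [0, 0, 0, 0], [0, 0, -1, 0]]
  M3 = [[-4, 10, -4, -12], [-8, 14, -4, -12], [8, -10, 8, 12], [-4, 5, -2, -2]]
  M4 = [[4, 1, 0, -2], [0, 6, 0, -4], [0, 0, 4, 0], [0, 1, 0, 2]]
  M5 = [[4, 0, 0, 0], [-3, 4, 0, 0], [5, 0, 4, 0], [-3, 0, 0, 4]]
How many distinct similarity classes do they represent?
2 classes: {M1, M3, M4, M5}, {M2}

Characteristic polynomials: χ_{M1} = (x - 4)^4, χ_{M2} = x^4, χ_{M3} = (x - 4)^4, χ_{M4} = (x - 4)^4, χ_{M5} = (x - 4)^4.

{M1, M3, M4, M5}: invariant factors x - 4, x - 4, (x - 4)^2.

{M2}: invariant factors x, x^3.

Matrices are similar if and only if their invariant-factor lists agree; the partition into similarity classes is {M1, M3, M4, M5}, {M2}.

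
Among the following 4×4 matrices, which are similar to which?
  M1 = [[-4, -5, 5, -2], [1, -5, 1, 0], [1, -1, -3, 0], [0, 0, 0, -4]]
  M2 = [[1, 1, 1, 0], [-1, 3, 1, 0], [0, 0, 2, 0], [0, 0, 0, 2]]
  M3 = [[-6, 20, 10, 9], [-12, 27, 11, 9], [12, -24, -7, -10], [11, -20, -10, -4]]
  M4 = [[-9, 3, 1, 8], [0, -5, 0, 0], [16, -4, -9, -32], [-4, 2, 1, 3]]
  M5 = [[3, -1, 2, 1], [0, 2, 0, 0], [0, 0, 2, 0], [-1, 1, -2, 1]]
Characteristic polynomials: χ_{M1} = (x + 4)^4, χ_{M2} = (x - 2)^4, χ_{M3} = (x - 5)^3(x + 5), χ_{M4} = (x + 5)^4, χ_{M5} = (x - 2)^4.

{M1}: invariant factors x + 4, (x + 4)^3.

{M2, M5}: invariant factors x - 2, x - 2, (x - 2)^2.

{M3}: invariant factors (x - 5)^3(x + 5).

{M4}: invariant factors (x + 5)^2, (x + 5)^2.

Matrices are similar if and only if their invariant-factor lists agree; the partition into similarity classes is {M1}, {M2, M5}, {M3}, {M4}.

4 classes: {M1}, {M2, M5}, {M3}, {M4}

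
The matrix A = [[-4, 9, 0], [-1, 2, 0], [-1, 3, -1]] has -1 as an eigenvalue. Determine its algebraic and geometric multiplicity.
algebraic multiplicity 3, geometric multiplicity 2

The characteristic polynomial is (x + 1)^3, so the factor x + 1 appears with exponent 3: the algebraic multiplicity is 3.

rank(A + I) = 1, so the eigenspace has dimension 3 - 1 = 2: the geometric multiplicity is 2.

Since 2 < 3, A is not diagonalizable.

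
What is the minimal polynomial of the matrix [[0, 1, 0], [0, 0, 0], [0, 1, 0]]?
The characteristic polynomial factors as x^3. The minimal polynomial is ∏(x - λ)^{k_λ} where k_λ is the size of the largest Jordan block at λ.

For λ = 0: rank(A) = 1, and the largest Jordan block has size 2 (the smallest k with rank(A^k) = rank(A^(k+1))).

So m_A(x) = x^2.

m_A(x) = x^2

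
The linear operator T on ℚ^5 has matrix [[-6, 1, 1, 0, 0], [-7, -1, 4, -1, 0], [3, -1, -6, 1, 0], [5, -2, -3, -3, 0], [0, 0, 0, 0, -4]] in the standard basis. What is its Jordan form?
J = [[-4, 1, 0, 0, 0], [0, -4, 0, 0, 0], [0, 0, -4, 1, 0], [0, 0, 0, -4, 0], [0, 0, 0, 0, -4]]

The characteristic polynomial is det(xI - A) = (x + 4)^5, so the eigenvalues are -4 (algebraic multiplicity 5).

For λ = -4: rank(A + 4I) = 2, rank((A + 4I)^2) = 0. The eigenspace has dimension 5 - 2 = 3, so there are 3 Jordan blocks; the rank sequence gives block sizes [2, 2, 1].

Assembling the blocks gives the Jordan form J above.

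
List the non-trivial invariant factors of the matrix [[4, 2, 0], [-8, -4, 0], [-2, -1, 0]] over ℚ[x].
x, x^2

The Jordan structure of A has elementary divisors x^2, x. Arranging the block sizes at each eigenvalue in decreasing order and taking row products gives the invariant factors.

Invariant factors (smallest first, each dividing the next): x, x^2.

Check: the last factor x^2 is the minimal polynomial, and the product x^3 is the characteristic polynomial.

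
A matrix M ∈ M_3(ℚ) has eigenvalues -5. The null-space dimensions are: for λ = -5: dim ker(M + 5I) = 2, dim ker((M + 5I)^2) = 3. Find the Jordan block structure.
λ = -5: successive nullity increments [2, 1] count blocks of size ≥ k; block sizes are [2, 1].

Jordan blocks: (-5, 2), (-5, 1)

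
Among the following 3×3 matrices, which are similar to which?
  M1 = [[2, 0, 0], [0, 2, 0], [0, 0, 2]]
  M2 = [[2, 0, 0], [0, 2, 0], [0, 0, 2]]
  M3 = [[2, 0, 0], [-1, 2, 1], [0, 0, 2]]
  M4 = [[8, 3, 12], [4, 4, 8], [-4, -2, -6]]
Characteristic polynomials: χ_{M1} = (x - 2)^3, χ_{M2} = (x - 2)^3, χ_{M3} = (x - 2)^3, χ_{M4} = (x - 2)^3.

{M1, M2}: invariant factors x - 2, x - 2, x - 2.

{M3, M4}: invariant factors x - 2, (x - 2)^2.

Matrices are similar if and only if their invariant-factor lists agree; the partition into similarity classes is {M1, M2}, {M3, M4}.

2 classes: {M1, M2}, {M3, M4}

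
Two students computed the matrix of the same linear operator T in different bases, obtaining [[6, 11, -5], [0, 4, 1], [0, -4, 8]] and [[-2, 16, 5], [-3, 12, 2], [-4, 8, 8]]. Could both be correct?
Yes.

Two matrices over a field are similar if and only if they have the same invariant factors.

Both A and B have characteristic polynomial (x - 6)^3 and minimal polynomial (x - 6)^3. Computing further, both have invariant factors (x - 6)^3. Hence A and B are similar.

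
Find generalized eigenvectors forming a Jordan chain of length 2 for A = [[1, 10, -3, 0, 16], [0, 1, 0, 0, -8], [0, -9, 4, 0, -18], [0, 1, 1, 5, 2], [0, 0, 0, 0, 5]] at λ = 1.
v_1 = [[-3, 1, 3, -1, 0]]^T, v_2 = [[1, 0, 0, 0, 0]]^T

We seek v_1 ∈ ker((A - I)^2) \ ker(A - I), then set v_{i+1} = (A - I) v_i.

One such chain is v_1 = [[-3, 1, 3, -1, 0]]^T, v_2 = [[1, 0, 0, 0, 0]]^T. Check: (A - I) v_2 = [[0, 0, 0, 0, 0]]^T = 0.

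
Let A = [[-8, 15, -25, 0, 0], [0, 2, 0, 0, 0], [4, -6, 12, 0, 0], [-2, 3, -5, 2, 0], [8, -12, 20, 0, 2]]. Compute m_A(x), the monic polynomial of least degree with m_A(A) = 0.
m_A(x) = (x - 2)^2

The characteristic polynomial factors as (x - 2)^5. The minimal polynomial is ∏(x - λ)^{k_λ} where k_λ is the size of the largest Jordan block at λ.

For λ = 2: rank(A - 2I) = 1, and the largest Jordan block has size 2 (the smallest k with rank((A - 2I)^k) = rank((A - 2I)^(k+1))).

So m_A(x) = (x - 2)^2.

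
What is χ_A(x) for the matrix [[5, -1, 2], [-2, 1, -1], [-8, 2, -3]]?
χ_A(x) = (x - 1)^3

xI - A = [[x - 5, 1, -2], [2, x - 1, 1], [8, -2, x + 3]].

Expanding det(xI - A) along the first row:
det(xI - A) = + (x - 5)·det([[x - 1, 1], [-2, x + 3]]) - (1)·det([[2, 1], [8, x + 3]]) + (-2)·det([[2, x - 1], [8, -2]]).

Evaluating gives χ_A(x) = x^3 - 3x^2 + 3x - 1 = (x - 1)^3.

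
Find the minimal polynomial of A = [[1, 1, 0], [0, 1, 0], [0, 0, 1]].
The characteristic polynomial factors as (x - 1)^3. The minimal polynomial is ∏(x - λ)^{k_λ} where k_λ is the size of the largest Jordan block at λ.

For λ = 1: rank(A - I) = 1, and the largest Jordan block has size 2 (the smallest k with rank((A - I)^k) = rank((A - I)^(k+1))).

So m_A(x) = (x - 1)^2.

m_A(x) = (x - 1)^2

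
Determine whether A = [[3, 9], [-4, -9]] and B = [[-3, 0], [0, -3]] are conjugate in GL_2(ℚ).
Both have characteristic polynomial (x + 3)^2, but the minimal polynomial of A is (x + 3)^2 while the minimal polynomial of B is x + 3. The minimal polynomial is a similarity invariant, so A and B are not similar.

No.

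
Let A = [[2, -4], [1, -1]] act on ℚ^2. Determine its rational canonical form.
The invariant factors of A (the non-unit diagonal entries of the Smith normal form of xI - A over ℚ[x]) are x^2 - x + 2, each dividing the next. The characteristic polynomial is their product, x^2 - x + 2.

The rational canonical form is the block-diagonal matrix of companion matrices C(f_i):
R = [[0, -2], [1, 1]].

Note the characteristic polynomial does not split into linear factors over ℚ, so A has no Jordan form over ℚ; the rational canonical form exists over any field.

R = [[0, -2], [1, 1]]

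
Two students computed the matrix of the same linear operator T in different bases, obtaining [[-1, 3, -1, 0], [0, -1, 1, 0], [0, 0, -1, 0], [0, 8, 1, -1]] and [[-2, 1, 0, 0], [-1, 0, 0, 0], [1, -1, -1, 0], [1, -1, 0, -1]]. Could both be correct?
Both have characteristic polynomial (x + 1)^4, but the minimal polynomial of A is (x + 1)^3 while the minimal polynomial of B is (x + 1)^2. The minimal polynomial is a similarity invariant, so A and B are not similar.

No.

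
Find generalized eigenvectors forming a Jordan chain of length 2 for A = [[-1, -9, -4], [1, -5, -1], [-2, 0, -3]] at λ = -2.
v_1 = [[1, 0, 0]]^T, v_2 = [[1, 1, -2]]^T

We seek v_1 ∈ ker((A + 2I)^2) \ ker(A + 2I), then set v_{i+1} = (A + 2I) v_i.

One such chain is v_1 = [[1, 0, 0]]^T, v_2 = [[1, 1, -2]]^T. Check: (A + 2I) v_2 = [[0, 0, 0]]^T = 0.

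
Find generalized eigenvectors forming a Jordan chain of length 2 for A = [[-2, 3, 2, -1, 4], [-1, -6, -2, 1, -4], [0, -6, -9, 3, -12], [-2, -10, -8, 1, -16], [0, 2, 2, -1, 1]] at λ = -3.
We seek v_1 ∈ ker((A + 3I)^2) \ ker(A + 3I), then set v_{i+1} = (A + 3I) v_i.

One such chain is v_1 = [[0, 1, -1, 0, 0]]^T, v_2 = [[1, -1, 0, -2, 0]]^T. Check: (A + 3I) v_2 = [[0, 0, 0, 0, 0]]^T = 0.

v_1 = [[0, 1, -1, 0, 0]]^T, v_2 = [[1, -1, 0, -2, 0]]^T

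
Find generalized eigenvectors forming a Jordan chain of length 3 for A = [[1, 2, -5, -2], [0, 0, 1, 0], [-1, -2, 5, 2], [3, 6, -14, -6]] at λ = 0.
We seek v_1 ∈ ker(A^3) \ ker(A^2), then set v_{i+1} = A v_i.

One such chain is v_1 = [[-1, 1, 0, 1]]^T, v_2 = [[-1, 0, 1, -3]]^T, v_3 = [[0, 1, 0, 1]]^T. Check: A v_3 = [[0, 0, 0, 0]]^T = 0.

v_1 = [[-1, 1, 0, 1]]^T, v_2 = [[-1, 0, 1, -3]]^T, v_3 = [[0, 1, 0, 1]]^T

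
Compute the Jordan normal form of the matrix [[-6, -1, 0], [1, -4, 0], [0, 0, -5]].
The characteristic polynomial is det(xI - A) = (x + 5)^3, so the eigenvalues are -5 (algebraic multiplicity 3).

For λ = -5: rank(A + 5I) = 1, rank((A + 5I)^2) = 0. The eigenspace has dimension 3 - 1 = 2, so there are 2 Jordan blocks; the rank sequence gives block sizes [2, 1].

Assembling the blocks gives the Jordan form J above.

J = [[-5, 1, 0], [0, -5, 0], [0, 0, -5]]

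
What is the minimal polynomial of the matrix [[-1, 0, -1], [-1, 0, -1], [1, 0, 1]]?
The characteristic polynomial factors as x^3. The minimal polynomial is ∏(x - λ)^{k_λ} where k_λ is the size of the largest Jordan block at λ.

For λ = 0: rank(A) = 1, and the largest Jordan block has size 2 (the smallest k with rank(A^k) = rank(A^(k+1))).

So m_A(x) = x^2.

m_A(x) = x^2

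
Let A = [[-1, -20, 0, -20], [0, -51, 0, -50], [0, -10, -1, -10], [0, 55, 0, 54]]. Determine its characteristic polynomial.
χ_A(x) = (x - 4)(x + 1)^3

xI - A = [[x + 1, 20, 0, 20], [0, x + 51, 0, 50], [0, 10, x + 1, 10], [0, -55, 0, x - 54]].

Expanding det(xI - A) along the first row:
det(xI - A) = + (x + 1)·det([[x + 51, 0, 50], [10, x + 1, 10], [-55, 0, x - 54]]) - (20)·det([[0, 0, 50], [0, x + 1, 10], [0, 0, x - 54]]) + (0)·det([[0, x + 51, 50], [0, 10, 10], [0, -55, x - 54]]) - (20)·det([[0, x + 51, 0], [0, 10, x + 1], [0, -55, 0]]).

Evaluating gives χ_A(x) = x^4 - x^3 - 9x^2 - 11x - 4 = (x - 4)(x + 1)^3.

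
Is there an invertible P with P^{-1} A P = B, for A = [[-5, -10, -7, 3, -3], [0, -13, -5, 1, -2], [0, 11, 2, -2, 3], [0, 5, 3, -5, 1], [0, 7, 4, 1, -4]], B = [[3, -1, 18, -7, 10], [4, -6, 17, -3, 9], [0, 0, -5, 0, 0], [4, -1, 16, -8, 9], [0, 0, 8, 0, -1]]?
No.

trace(A) = -25 but trace(B) = -17. The trace is a similarity invariant, so A and B are not similar.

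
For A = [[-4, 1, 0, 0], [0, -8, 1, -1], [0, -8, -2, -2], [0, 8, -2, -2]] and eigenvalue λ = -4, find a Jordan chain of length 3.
v_1 = [[1, 0, 1, 0]]^T, v_2 = [[0, 1, 2, -2]]^T, v_3 = [[1, 0, 0, 0]]^T

We seek v_1 ∈ ker((A + 4I)^3) \ ker((A + 4I)^2), then set v_{i+1} = (A + 4I) v_i.

One such chain is v_1 = [[1, 0, 1, 0]]^T, v_2 = [[0, 1, 2, -2]]^T, v_3 = [[1, 0, 0, 0]]^T. Check: (A + 4I) v_3 = [[0, 0, 0, 0]]^T = 0.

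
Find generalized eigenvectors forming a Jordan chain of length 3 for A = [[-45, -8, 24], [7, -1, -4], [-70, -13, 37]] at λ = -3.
We seek v_1 ∈ ker((A + 3I)^3) \ ker((A + 3I)^2), then set v_{i+1} = (A + 3I) v_i.

One such chain is v_1 = [[1, 1, 2]]^T, v_2 = [[-2, 1, -3]]^T, v_3 = [[4, 0, 7]]^T. Check: (A + 3I) v_3 = [[0, 0, 0]]^T = 0.

v_1 = [[1, 1, 2]]^T, v_2 = [[-2, 1, -3]]^T, v_3 = [[4, 0, 7]]^T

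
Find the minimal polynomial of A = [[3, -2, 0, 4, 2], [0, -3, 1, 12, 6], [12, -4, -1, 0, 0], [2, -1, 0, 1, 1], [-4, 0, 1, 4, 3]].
m_A(x) = (x - 1)^2(x + 1)

The characteristic polynomial factors as (x - 1)^4(x + 1). The minimal polynomial is ∏(x - λ)^{k_λ} where k_λ is the size of the largest Jordan block at λ.

For λ = -1: rank(A + I) = 4, and the largest Jordan block has size 1 (the smallest k with rank((A + I)^k) = rank((A + I)^(k+1))).
For λ = 1: rank(A - I) = 3, and the largest Jordan block has size 2 (the smallest k with rank((A - I)^k) = rank((A - I)^(k+1))).

So m_A(x) = (x - 1)^2(x + 1).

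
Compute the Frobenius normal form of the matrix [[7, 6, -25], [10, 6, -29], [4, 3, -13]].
The invariant factors of A (the non-unit diagonal entries of the Smith normal form of xI - A over ℚ[x]) are x^3 + 3, each dividing the next. The characteristic polynomial is their product, x^3 + 3.

The rational canonical form is the block-diagonal matrix of companion matrices C(f_i):
R = [[0, 0, -3], [1, 0, 0], [0, 1, 0]].

Note the characteristic polynomial does not split into linear factors over ℚ, so A has no Jordan form over ℚ; the rational canonical form exists over any field.

R = [[0, 0, -3], [1, 0, 0], [0, 1, 0]]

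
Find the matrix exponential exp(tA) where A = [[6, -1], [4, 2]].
A has Jordan form J = [[4, 1], [0, 4]] with A = PJP^{-1}, so e^{tA} = P e^{tJ} P^{-1}.

For a Jordan block J_k(λ), e^{tJ_k(λ)} = e^{λt} · (I + tN + t^2 N^2/2! + ... + t^{k-1} N^{k-1}/(k-1)!) where N is the nilpotent superdiagonal part.

Assembling the blocks and conjugating back gives the entries of e^{tA} as shown above.

e^{tA} = [[(2*t + 1)*e^{4*t}, -t*e^{4*t}], [4*t*e^{4*t}, (1 - 2*t)*e^{4*t}]]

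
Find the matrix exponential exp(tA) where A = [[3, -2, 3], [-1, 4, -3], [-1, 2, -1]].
A has Jordan form J = [[2, 1, 0], [0, 2, 0], [0, 0, 2]] with A = PJP^{-1}, so e^{tA} = P e^{tJ} P^{-1}.

For a Jordan block J_k(λ), e^{tJ_k(λ)} = e^{λt} · (I + tN + t^2 N^2/2! + ... + t^{k-1} N^{k-1}/(k-1)!) where N is the nilpotent superdiagonal part.

Assembling the blocks and conjugating back gives the entries of e^{tA} as shown above.

e^{tA} = [[(t + 1)*e^{2*t}, -2*t*e^{2*t}, 3*t*e^{2*t}], [-t*e^{2*t}, (2*t + 1)*e^{2*t}, -3*t*e^{2*t}], [-t*e^{2*t}, 2*t*e^{2*t}, (1 - 3*t)*e^{2*t}]]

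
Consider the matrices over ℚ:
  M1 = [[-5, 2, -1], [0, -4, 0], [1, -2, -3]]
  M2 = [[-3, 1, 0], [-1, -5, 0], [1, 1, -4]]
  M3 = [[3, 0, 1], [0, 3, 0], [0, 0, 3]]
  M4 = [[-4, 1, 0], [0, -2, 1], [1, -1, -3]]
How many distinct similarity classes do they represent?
Characteristic polynomials: χ_{M1} = (x + 4)^3, χ_{M2} = (x + 4)^3, χ_{M3} = (x - 3)^3, χ_{M4} = (x + 3)^3.

{M1, M2}: invariant factors x + 4, (x + 4)^2.

{M3}: invariant factors x - 3, (x - 3)^2.

{M4}: invariant factors (x + 3)^3.

Matrices are similar if and only if their invariant-factor lists agree; the partition into similarity classes is {M1, M2}, {M3}, {M4}.

3 classes: {M1, M2}, {M3}, {M4}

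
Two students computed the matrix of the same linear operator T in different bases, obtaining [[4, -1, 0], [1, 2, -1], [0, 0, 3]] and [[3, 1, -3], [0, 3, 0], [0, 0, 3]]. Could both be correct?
Both have characteristic polynomial (x - 3)^3, but the minimal polynomial of A is (x - 3)^3 while the minimal polynomial of B is (x - 3)^2. The minimal polynomial is a similarity invariant, so A and B are not similar.

No.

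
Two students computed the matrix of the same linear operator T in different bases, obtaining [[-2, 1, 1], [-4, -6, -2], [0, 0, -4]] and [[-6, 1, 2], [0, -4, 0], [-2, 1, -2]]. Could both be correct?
Two matrices over a field are similar if and only if they have the same invariant factors.

Both A and B have characteristic polynomial (x + 4)^3 and minimal polynomial (x + 4)^2. Computing further, both have invariant factors x + 4, (x + 4)^2. Hence A and B are similar.

Yes.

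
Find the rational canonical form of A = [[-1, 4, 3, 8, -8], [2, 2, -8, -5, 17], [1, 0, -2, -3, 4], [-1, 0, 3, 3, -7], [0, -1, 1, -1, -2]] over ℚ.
The invariant factors of A (the non-unit diagonal entries of the Smith normal form of xI - A over ℚ[x]) are (x - 1)(x + 1)(x^3 + 2x + 2), each dividing the next. The characteristic polynomial is their product, (x - 1)(x + 1)(x^3 + 2x + 2).

The rational canonical form is the block-diagonal matrix of companion matrices C(f_i):
R = [[0, 0, 0, 0, 2], [1, 0, 0, 0, 2], [0, 1, 0, 0, -2], [0, 0, 1, 0, -1], [0, 0, 0, 1, 0]].

Note the characteristic polynomial does not split into linear factors over ℚ, so A has no Jordan form over ℚ; the rational canonical form exists over any field.

R = [[0, 0, 0, 0, 2], [1, 0, 0, 0, 2], [0, 1, 0, 0, -2], [0, 0, 1, 0, -1], [0, 0, 0, 1, 0]]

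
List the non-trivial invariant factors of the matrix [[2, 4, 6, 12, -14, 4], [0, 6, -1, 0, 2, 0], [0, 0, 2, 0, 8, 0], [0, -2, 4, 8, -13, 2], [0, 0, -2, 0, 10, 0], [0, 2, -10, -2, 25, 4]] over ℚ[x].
x - 6, (x - 6)^2, (x - 6)^2(x - 2)

The Jordan structure of A has elementary divisors (x - 2), (x - 6)^2, (x - 6)^2, (x - 6). Arranging the block sizes at each eigenvalue in decreasing order and taking row products gives the invariant factors.

Invariant factors (smallest first, each dividing the next): x - 6, (x - 6)^2, (x - 6)^2(x - 2).

Check: the last factor (x - 6)^2(x - 2) is the minimal polynomial, and the product (x - 6)^5(x - 2) is the characteristic polynomial.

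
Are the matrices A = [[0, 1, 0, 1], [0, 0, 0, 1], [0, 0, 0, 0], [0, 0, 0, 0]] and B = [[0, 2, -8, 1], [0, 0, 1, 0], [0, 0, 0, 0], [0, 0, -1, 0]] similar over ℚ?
Two matrices over a field are similar if and only if they have the same invariant factors.

Both A and B have characteristic polynomial x^4 and minimal polynomial x^3. Computing further, both have invariant factors x, x^3. Hence A and B are similar.

Yes.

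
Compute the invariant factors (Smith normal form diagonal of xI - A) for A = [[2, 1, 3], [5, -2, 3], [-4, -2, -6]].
The Jordan structure of A has elementary divisors (x + 3)^2, x. Arranging the block sizes at each eigenvalue in decreasing order and taking row products gives the invariant factors.

Invariant factors (smallest first, each dividing the next): x(x + 3)^2.

Check: the last factor x(x + 3)^2 is the minimal polynomial, and the product x(x + 3)^2 is the characteristic polynomial.

x(x + 3)^2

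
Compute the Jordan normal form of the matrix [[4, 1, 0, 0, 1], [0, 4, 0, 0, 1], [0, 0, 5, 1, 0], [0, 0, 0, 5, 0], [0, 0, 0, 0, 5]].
The characteristic polynomial is det(xI - A) = (x - 5)^3(x - 4)^2, so the eigenvalues are 4 (algebraic multiplicity 2), 5 (algebraic multiplicity 3).

For λ = 4: rank(A - 4I) = 4, rank((A - 4I)^2) = 3. The eigenspace has dimension 5 - 4 = 1, so there is 1 Jordan block; the rank sequence gives block sizes [2].

For λ = 5: rank(A - 5I) = 3, rank((A - 5I)^2) = 2. The eigenspace has dimension 5 - 3 = 2, so there are 2 Jordan blocks; the rank sequence gives block sizes [2, 1].

Assembling the blocks gives the Jordan form J above.

J = [[4, 1, 0, 0, 0], [0, 4, 0, 0, 0], [0, 0, 5, 1, 0], [0, 0, 0, 5, 0], [0, 0, 0, 0, 5]]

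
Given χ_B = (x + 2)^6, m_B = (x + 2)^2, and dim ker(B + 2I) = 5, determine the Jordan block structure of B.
λ = -2: algebraic multiplicity 6 (exponent in χ_B), largest block size 2 (exponent in m_B), 5 blocks (geometric multiplicity). These force block sizes [2, 1, 1, 1, 1].

Jordan blocks: (-2, 2), (-2, 1), (-2, 1), (-2, 1), (-2, 1)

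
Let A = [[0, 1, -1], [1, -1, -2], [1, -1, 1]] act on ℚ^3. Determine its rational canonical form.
R = [[0, 0, -3], [1, 0, 3], [0, 1, 0]]

The invariant factors of A (the non-unit diagonal entries of the Smith normal form of xI - A over ℚ[x]) are x^3 - 3x + 3, each dividing the next. The characteristic polynomial is their product, x^3 - 3x + 3.

The rational canonical form is the block-diagonal matrix of companion matrices C(f_i):
R = [[0, 0, -3], [1, 0, 3], [0, 1, 0]].

Note the characteristic polynomial does not split into linear factors over ℚ, so A has no Jordan form over ℚ; the rational canonical form exists over any field.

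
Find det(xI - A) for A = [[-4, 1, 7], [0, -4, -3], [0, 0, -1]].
xI - A = [[x + 4, -1, -7], [0, x + 4, 3], [0, 0, x + 1]].

Expanding det(xI - A) along the first row:
det(xI - A) = + (x + 4)·det([[x + 4, 3], [0, x + 1]]) - (-1)·det([[0, 3], [0, x + 1]]) + (-7)·det([[0, x + 4], [0, 0]]).

Evaluating gives χ_A(x) = x^3 + 9x^2 + 24x + 16 = (x + 1)(x + 4)^2.

χ_A(x) = (x + 1)(x + 4)^2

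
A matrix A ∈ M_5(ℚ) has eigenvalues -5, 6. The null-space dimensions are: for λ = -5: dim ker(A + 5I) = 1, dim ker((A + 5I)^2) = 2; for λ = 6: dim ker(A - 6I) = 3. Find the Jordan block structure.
Jordan blocks: (-5, 2), (6, 1), (6, 1), (6, 1)

λ = -5: successive nullity increments [1, 1] count blocks of size ≥ k; block sizes are [2].
λ = 6: successive nullity increments [3] count blocks of size ≥ k; block sizes are [1, 1, 1].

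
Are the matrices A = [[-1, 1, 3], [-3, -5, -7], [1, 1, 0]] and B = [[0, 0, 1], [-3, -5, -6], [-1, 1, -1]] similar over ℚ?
Yes.

Two matrices over a field are similar if and only if they have the same invariant factors.

Both A and B have characteristic polynomial (x + 2)^3 and minimal polynomial (x + 2)^3. Computing further, both have invariant factors (x + 2)^3. Hence A and B are similar.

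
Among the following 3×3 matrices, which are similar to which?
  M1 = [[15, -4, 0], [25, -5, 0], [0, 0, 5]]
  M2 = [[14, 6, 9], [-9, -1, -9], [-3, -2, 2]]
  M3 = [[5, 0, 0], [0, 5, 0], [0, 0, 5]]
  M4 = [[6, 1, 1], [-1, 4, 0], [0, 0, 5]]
3 classes: {M1, M2}, {M3}, {M4}

Characteristic polynomials: χ_{M1} = (x - 5)^3, χ_{M2} = (x - 5)^3, χ_{M3} = (x - 5)^3, χ_{M4} = (x - 5)^3.

{M1, M2}: invariant factors x - 5, (x - 5)^2.

{M3}: invariant factors x - 5, x - 5, x - 5.

{M4}: invariant factors (x - 5)^3.

Matrices are similar if and only if their invariant-factor lists agree; the partition into similarity classes is {M1, M2}, {M3}, {M4}.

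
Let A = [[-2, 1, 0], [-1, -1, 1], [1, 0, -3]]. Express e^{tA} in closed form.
A has Jordan form J = [[-2, 1, 0], [0, -2, 1], [0, 0, -2]] with A = PJP^{-1}, so e^{tA} = P e^{tJ} P^{-1}.

For a Jordan block J_k(λ), e^{tJ_k(λ)} = e^{λt} · (I + tN + t^2 N^2/2! + ... + t^{k-1} N^{k-1}/(k-1)!) where N is the nilpotent superdiagonal part.

Assembling the blocks and conjugating back gives the entries of e^{tA} as shown above.

e^{tA} = [[(2 - t^2)*e^{-2*t}/2, t*(t + 2)*e^{-2*t}/2, t^2*e^{-2*t}/2], [-t*e^{-2*t}, (t + 1)*e^{-2*t}, t*e^{-2*t}], [t*(2 - t)*e^{-2*t}/2, t^2*e^{-2*t}/2, (t^2/2 - t + 1)*e^{-2*t}]]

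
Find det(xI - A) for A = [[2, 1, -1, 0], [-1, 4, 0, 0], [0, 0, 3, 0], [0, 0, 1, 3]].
χ_A(x) = (x - 3)^4

xI - A = [[x - 2, -1, 1, 0], [1, x - 4, 0, 0], [0, 0, x - 3, 0], [0, 0, -1, x - 3]].

Expanding det(xI - A) along the first row:
det(xI - A) = + (x - 2)·det([[x - 4, 0, 0], [0, x - 3, 0], [0, -1, x - 3]]) - (-1)·det([[1, 0, 0], [0, x - 3, 0], [0, -1, x - 3]]) + (1)·det([[1, x - 4, 0], [0, 0, 0], [0, 0, x - 3]]) - (0)·det([[1, x - 4, 0], [0, 0, x - 3], [0, 0, -1]]).

Evaluating gives χ_A(x) = x^4 - 12x^3 + 54x^2 - 108x + 81 = (x - 3)^4.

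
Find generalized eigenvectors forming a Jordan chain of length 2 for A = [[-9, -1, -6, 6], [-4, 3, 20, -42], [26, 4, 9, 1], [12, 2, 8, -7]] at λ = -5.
v_1 = [[1, 0, -2, -1]]^T, v_2 = [[2, -2, -3, -2]]^T

We seek v_1 ∈ ker((A + 5I)^2) \ ker(A + 5I), then set v_{i+1} = (A + 5I) v_i.

One such chain is v_1 = [[1, 0, -2, -1]]^T, v_2 = [[2, -2, -3, -2]]^T. Check: (A + 5I) v_2 = [[0, 0, 0, 0]]^T = 0.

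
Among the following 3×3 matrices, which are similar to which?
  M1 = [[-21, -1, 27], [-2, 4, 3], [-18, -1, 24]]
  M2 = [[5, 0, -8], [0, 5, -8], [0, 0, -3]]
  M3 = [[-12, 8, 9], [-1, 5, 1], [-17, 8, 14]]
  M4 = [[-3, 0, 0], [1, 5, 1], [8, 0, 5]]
2 classes: {M1, M3, M4}, {M2}

Characteristic polynomials: χ_{M1} = (x - 5)^2(x + 3), χ_{M2} = (x - 5)^2(x + 3), χ_{M3} = (x - 5)^2(x + 3), χ_{M4} = (x - 5)^2(x + 3).

{M1, M3, M4}: invariant factors (x - 5)^2(x + 3).

{M2}: invariant factors x - 5, (x - 5)(x + 3).

Matrices are similar if and only if their invariant-factor lists agree; the partition into similarity classes is {M1, M3, M4}, {M2}.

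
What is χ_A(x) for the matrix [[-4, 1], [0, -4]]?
xI - A = [[x + 4, -1], [0, x + 4]].

Expanding det(xI - A) along the first row:
det(xI - A) = + (x + 4)·det([[x + 4]]) - (-1)·det([[0]]).

Evaluating gives χ_A(x) = x^2 + 8x + 16 = (x + 4)^2.

χ_A(x) = (x + 4)^2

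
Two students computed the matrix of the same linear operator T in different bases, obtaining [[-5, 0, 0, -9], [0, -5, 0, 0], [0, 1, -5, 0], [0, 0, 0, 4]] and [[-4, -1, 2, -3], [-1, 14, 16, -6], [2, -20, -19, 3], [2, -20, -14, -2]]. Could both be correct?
Yes.

Two matrices over a field are similar if and only if they have the same invariant factors.

Both A and B have characteristic polynomial (x - 4)(x + 5)^3 and minimal polynomial (x - 4)(x + 5)^2. Computing further, both have invariant factors x + 5, (x - 4)(x + 5)^2. Hence A and B are similar.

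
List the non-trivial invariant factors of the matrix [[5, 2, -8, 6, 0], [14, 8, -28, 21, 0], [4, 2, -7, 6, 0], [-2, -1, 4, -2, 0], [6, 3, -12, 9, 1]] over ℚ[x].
x - 1, x - 1, x - 1, (x - 1)^2

The Jordan structure of A has elementary divisors (x - 1)^2, (x - 1), (x - 1), (x - 1). Arranging the block sizes at each eigenvalue in decreasing order and taking row products gives the invariant factors.

Invariant factors (smallest first, each dividing the next): x - 1, x - 1, x - 1, (x - 1)^2.

Check: the last factor (x - 1)^2 is the minimal polynomial, and the product (x - 1)^5 is the characteristic polynomial.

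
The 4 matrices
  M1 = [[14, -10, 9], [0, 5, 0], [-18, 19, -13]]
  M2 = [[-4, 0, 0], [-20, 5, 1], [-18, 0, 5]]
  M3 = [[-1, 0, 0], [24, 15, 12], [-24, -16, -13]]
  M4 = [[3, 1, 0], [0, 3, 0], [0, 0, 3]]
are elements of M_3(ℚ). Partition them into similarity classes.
Characteristic polynomials: χ_{M1} = (x - 5)^2(x + 4), χ_{M2} = (x - 5)^2(x + 4), χ_{M3} = (x - 3)(x + 1)^2, χ_{M4} = (x - 3)^3.

{M1, M2}: invariant factors (x - 5)^2(x + 4).

{M3}: invariant factors x + 1, (x - 3)(x + 1).

{M4}: invariant factors x - 3, (x - 3)^2.

Matrices are similar if and only if their invariant-factor lists agree; the partition into similarity classes is {M1, M2}, {M3}, {M4}.

3 classes: {M1, M2}, {M3}, {M4}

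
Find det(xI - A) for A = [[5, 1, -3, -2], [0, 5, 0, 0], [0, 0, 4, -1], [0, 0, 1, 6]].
χ_A(x) = (x - 5)^4

xI - A = [[x - 5, -1, 3, 2], [0, x - 5, 0, 0], [0, 0, x - 4, 1], [0, 0, -1, x - 6]].

Expanding det(xI - A) along the first row:
det(xI - A) = + (x - 5)·det([[x - 5, 0, 0], [0, x - 4, 1], [0, -1, x - 6]]) - (-1)·det([[0, 0, 0], [0, x - 4, 1], [0, -1, x - 6]]) + (3)·det([[0, x - 5, 0], [0, 0, 1], [0, 0, x - 6]]) - (2)·det([[0, x - 5, 0], [0, 0, x - 4], [0, 0, -1]]).

Evaluating gives χ_A(x) = x^4 - 20x^3 + 150x^2 - 500x + 625 = (x - 5)^4.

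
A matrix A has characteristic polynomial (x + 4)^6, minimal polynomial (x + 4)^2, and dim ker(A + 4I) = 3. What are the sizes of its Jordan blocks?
Jordan blocks: (-4, 2), (-4, 2), (-4, 2)

λ = -4: algebraic multiplicity 6 (exponent in χ_A), largest block size 2 (exponent in m_A), 3 blocks (geometric multiplicity). These force block sizes [2, 2, 2].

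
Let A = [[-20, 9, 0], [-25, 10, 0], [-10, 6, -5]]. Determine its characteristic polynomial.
xI - A = [[x + 20, -9, 0], [25, x - 10, 0], [10, -6, x + 5]].

Expanding det(xI - A) along the first row:
det(xI - A) = + (x + 20)·det([[x - 10, 0], [-6, x + 5]]) - (-9)·det([[25, 0], [10, x + 5]]) + (0)·det([[25, x - 10], [10, -6]]).

Evaluating gives χ_A(x) = x^3 + 15x^2 + 75x + 125 = (x + 5)^3.

χ_A(x) = (x + 5)^3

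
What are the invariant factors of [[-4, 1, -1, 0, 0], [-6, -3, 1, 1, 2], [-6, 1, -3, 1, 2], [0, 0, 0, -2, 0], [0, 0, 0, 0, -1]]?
(x + 1)(x + 2)^2(x + 4)^2

The Jordan structure of A has elementary divisors (x + 4)^2, (x + 2)^2, (x + 1). Arranging the block sizes at each eigenvalue in decreasing order and taking row products gives the invariant factors.

Invariant factors (smallest first, each dividing the next): (x + 1)(x + 2)^2(x + 4)^2.

Check: the last factor (x + 1)(x + 2)^2(x + 4)^2 is the minimal polynomial, and the product (x + 1)(x + 2)^2(x + 4)^2 is the characteristic polynomial.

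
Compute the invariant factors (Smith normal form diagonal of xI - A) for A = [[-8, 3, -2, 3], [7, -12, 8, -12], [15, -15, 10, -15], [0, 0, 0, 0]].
The Jordan structure of A has elementary divisors (x + 5)^2, x, x. Arranging the block sizes at each eigenvalue in decreasing order and taking row products gives the invariant factors.

Invariant factors (smallest first, each dividing the next): x, x(x + 5)^2.

Check: the last factor x(x + 5)^2 is the minimal polynomial, and the product x^2(x + 5)^2 is the characteristic polynomial.

x, x(x + 5)^2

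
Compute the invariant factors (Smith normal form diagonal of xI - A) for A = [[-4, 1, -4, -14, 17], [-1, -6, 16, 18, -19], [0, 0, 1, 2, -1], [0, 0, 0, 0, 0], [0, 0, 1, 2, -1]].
The Jordan structure of A has elementary divisors (x + 5)^2, x^2, x. Arranging the block sizes at each eigenvalue in decreasing order and taking row products gives the invariant factors.

Invariant factors (smallest first, each dividing the next): x, x^2(x + 5)^2.

Check: the last factor x^2(x + 5)^2 is the minimal polynomial, and the product x^3(x + 5)^2 is the characteristic polynomial.

x, x^2(x + 5)^2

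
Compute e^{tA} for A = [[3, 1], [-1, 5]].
e^{tA} = [[(1 - t)*e^{4*t}, t*e^{4*t}], [-t*e^{4*t}, (t + 1)*e^{4*t}]]

A has Jordan form J = [[4, 1], [0, 4]] with A = PJP^{-1}, so e^{tA} = P e^{tJ} P^{-1}.

For a Jordan block J_k(λ), e^{tJ_k(λ)} = e^{λt} · (I + tN + t^2 N^2/2! + ... + t^{k-1} N^{k-1}/(k-1)!) where N is the nilpotent superdiagonal part.

Assembling the blocks and conjugating back gives the entries of e^{tA} as shown above.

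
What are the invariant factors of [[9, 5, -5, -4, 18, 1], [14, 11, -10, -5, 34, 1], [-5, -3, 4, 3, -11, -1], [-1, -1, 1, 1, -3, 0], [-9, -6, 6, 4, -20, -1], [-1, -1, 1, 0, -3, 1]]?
The Jordan structure of A has elementary divisors (x - 1)^2, (x - 1)^2, (x - 1)^2. Arranging the block sizes at each eigenvalue in decreasing order and taking row products gives the invariant factors.

Invariant factors (smallest first, each dividing the next): (x - 1)^2, (x - 1)^2, (x - 1)^2.

Check: the last factor (x - 1)^2 is the minimal polynomial, and the product (x - 1)^6 is the characteristic polynomial.

(x - 1)^2, (x - 1)^2, (x - 1)^2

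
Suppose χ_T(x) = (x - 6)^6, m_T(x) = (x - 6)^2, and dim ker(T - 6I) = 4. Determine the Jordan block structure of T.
λ = 6: algebraic multiplicity 6 (exponent in χ_T), largest block size 2 (exponent in m_T), 4 blocks (geometric multiplicity). These force block sizes [2, 2, 1, 1].

Jordan blocks: (6, 2), (6, 2), (6, 1), (6, 1)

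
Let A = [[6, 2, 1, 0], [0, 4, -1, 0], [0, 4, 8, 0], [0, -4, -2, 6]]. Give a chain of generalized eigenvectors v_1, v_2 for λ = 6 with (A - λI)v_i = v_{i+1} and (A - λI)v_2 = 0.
We seek v_1 ∈ ker((A - 6I)^2) \ ker(A - 6I), then set v_{i+1} = (A - 6I) v_i.

One such chain is v_1 = [[0, 1, -1, 2]]^T, v_2 = [[1, -1, 2, -2]]^T. Check: (A - 6I) v_2 = [[0, 0, 0, 0]]^T = 0.

v_1 = [[0, 1, -1, 2]]^T, v_2 = [[1, -1, 2, -2]]^T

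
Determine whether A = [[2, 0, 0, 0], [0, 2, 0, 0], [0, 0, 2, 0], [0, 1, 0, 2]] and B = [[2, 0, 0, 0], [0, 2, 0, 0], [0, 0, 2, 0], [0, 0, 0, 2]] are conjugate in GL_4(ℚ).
Both have characteristic polynomial (x - 2)^4, but the minimal polynomial of A is (x - 2)^2 while the minimal polynomial of B is x - 2. The minimal polynomial is a similarity invariant, so A and B are not similar.

No.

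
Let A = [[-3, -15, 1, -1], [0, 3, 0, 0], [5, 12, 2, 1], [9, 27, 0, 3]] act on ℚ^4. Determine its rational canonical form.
The invariant factors of A (the non-unit diagonal entries of the Smith normal form of xI - A over ℚ[x]) are x - 3, (x - 3)(x - 1)(x + 2), each dividing the next. The characteristic polynomial is their product, (x - 3)^2(x - 1)(x + 2).

The rational canonical form is the block-diagonal matrix of companion matrices C(f_i):
R = [[3, 0, 0, 0], [0, 0, 0, -6], [0, 1, 0, 5], [0, 0, 1, 2]].

R = [[3, 0, 0, 0], [0, 0, 0, -6], [0, 1, 0, 5], [0, 0, 1, 2]]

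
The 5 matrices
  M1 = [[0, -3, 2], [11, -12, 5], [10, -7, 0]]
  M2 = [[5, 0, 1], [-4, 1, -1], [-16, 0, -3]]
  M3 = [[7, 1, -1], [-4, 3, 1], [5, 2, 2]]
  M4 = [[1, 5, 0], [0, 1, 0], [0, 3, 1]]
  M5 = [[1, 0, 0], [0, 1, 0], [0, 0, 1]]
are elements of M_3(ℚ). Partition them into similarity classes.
Characteristic polynomials: χ_{M1} = (x + 4)^3, χ_{M2} = (x - 1)^3, χ_{M3} = (x - 4)^3, χ_{M4} = (x - 1)^3, χ_{M5} = (x - 1)^3.

{M1}: invariant factors (x + 4)^3.

{M2, M4}: invariant factors x - 1, (x - 1)^2.

{M3}: invariant factors (x - 4)^3.

{M5}: invariant factors x - 1, x - 1, x - 1.

Matrices are similar if and only if their invariant-factor lists agree; the partition into similarity classes is {M1}, {M2, M4}, {M3}, {M5}.

4 classes: {M1}, {M2, M4}, {M3}, {M5}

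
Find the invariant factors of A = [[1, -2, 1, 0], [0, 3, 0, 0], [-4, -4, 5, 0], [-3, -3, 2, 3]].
x - 3, (x - 3)^3

The Jordan structure of A has elementary divisors (x - 3)^3, (x - 3). Arranging the block sizes at each eigenvalue in decreasing order and taking row products gives the invariant factors.

Invariant factors (smallest first, each dividing the next): x - 3, (x - 3)^3.

Check: the last factor (x - 3)^3 is the minimal polynomial, and the product (x - 3)^4 is the characteristic polynomial.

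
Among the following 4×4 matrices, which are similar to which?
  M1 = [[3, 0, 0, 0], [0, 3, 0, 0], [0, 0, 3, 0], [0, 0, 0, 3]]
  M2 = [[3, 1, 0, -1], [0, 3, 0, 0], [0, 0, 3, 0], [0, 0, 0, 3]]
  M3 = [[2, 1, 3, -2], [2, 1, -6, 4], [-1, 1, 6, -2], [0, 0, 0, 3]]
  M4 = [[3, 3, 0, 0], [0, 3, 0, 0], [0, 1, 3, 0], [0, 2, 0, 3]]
2 classes: {M1}, {M2, M3, M4}

Characteristic polynomials: χ_{M1} = (x - 3)^4, χ_{M2} = (x - 3)^4, χ_{M3} = (x - 3)^4, χ_{M4} = (x - 3)^4.

{M1}: invariant factors x - 3, x - 3, x - 3, x - 3.

{M2, M3, M4}: invariant factors x - 3, x - 3, (x - 3)^2.

Matrices are similar if and only if their invariant-factor lists agree; the partition into similarity classes is {M1}, {M2, M3, M4}.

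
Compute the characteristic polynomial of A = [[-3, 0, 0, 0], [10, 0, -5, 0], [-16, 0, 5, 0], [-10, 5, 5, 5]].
χ_A(x) = x(x - 5)^2(x + 3)

xI - A = [[x + 3, 0, 0, 0], [-10, x, 5, 0], [16, 0, x - 5, 0], [10, -5, -5, x - 5]].

Expanding det(xI - A) along the first row:
det(xI - A) = + (x + 3)·det([[x, 5, 0], [0, x - 5, 0], [-5, -5, x - 5]]) - (0)·det([[-10, 5, 0], [16, x - 5, 0], [10, -5, x - 5]]) + (0)·det([[-10, x, 0], [16, 0, 0], [10, -5, x - 5]]) - (0)·det([[-10, x, 5], [16, 0, x - 5], [10, -5, -5]]).

Evaluating gives χ_A(x) = x^4 - 7x^3 - 5x^2 + 75x = x(x - 5)^2(x + 3).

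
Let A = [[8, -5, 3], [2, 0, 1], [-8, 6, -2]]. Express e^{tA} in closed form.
e^{tA} = [[(t^2 + 6*t + 1)*e^{2*t}, t*(-t - 5)*e^{2*t}, t*(t + 6)*e^{2*t}/2], [2*t*e^{2*t}, (1 - 2*t)*e^{2*t}, t*e^{2*t}], [2*t*(-t - 4)*e^{2*t}, 2*t*(t + 3)*e^{2*t}, (-t^2 - 4*t + 1)*e^{2*t}]]

A has Jordan form J = [[2, 1, 0], [0, 2, 1], [0, 0, 2]] with A = PJP^{-1}, so e^{tA} = P e^{tJ} P^{-1}.

For a Jordan block J_k(λ), e^{tJ_k(λ)} = e^{λt} · (I + tN + t^2 N^2/2! + ... + t^{k-1} N^{k-1}/(k-1)!) where N is the nilpotent superdiagonal part.

Assembling the blocks and conjugating back gives the entries of e^{tA} as shown above.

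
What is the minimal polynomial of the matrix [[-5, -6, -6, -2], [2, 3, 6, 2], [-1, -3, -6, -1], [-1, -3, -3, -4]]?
The characteristic polynomial factors as (x + 3)^4. The minimal polynomial is ∏(x - λ)^{k_λ} where k_λ is the size of the largest Jordan block at λ.

For λ = -3: rank(A + 3I) = 1, and the largest Jordan block has size 2 (the smallest k with rank((A + 3I)^k) = rank((A + 3I)^(k+1))).

So m_A(x) = (x + 3)^2.

m_A(x) = (x + 3)^2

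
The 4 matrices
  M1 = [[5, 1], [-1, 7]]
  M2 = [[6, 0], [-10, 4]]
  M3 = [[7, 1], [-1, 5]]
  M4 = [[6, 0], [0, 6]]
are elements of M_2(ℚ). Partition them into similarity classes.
Characteristic polynomials: χ_{M1} = (x - 6)^2, χ_{M2} = (x - 6)(x - 4), χ_{M3} = (x - 6)^2, χ_{M4} = (x - 6)^2.

{M1, M3}: invariant factors (x - 6)^2.

{M2}: invariant factors (x - 6)(x - 4).

{M4}: invariant factors x - 6, x - 6.

Matrices are similar if and only if their invariant-factor lists agree; the partition into similarity classes is {M1, M3}, {M2}, {M4}.

3 classes: {M1, M3}, {M2}, {M4}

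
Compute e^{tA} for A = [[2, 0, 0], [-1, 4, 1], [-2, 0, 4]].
e^{tA} = [[e^{2*t}, 0, 0], [-t*e^{4*t}, e^{4*t}, t*e^{4*t}], [-e^{4*t} + e^{2*t}, 0, e^{4*t}]]

A has Jordan form J = [[2, 0, 0], [0, 4, 1], [0, 0, 4]] with A = PJP^{-1}, so e^{tA} = P e^{tJ} P^{-1}.

For a Jordan block J_k(λ), e^{tJ_k(λ)} = e^{λt} · (I + tN + t^2 N^2/2! + ... + t^{k-1} N^{k-1}/(k-1)!) where N is the nilpotent superdiagonal part.

Assembling the blocks and conjugating back gives the entries of e^{tA} as shown above.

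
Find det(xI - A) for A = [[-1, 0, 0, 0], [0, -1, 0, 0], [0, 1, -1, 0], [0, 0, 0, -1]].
χ_A(x) = (x + 1)^4

xI - A = [[x + 1, 0, 0, 0], [0, x + 1, 0, 0], [0, -1, x + 1, 0], [0, 0, 0, x + 1]].

Expanding det(xI - A) along the first row:
det(xI - A) = + (x + 1)·det([[x + 1, 0, 0], [-1, x + 1, 0], [0, 0, x + 1]]) - (0)·det([[0, 0, 0], [0, x + 1, 0], [0, 0, x + 1]]) + (0)·det([[0, x + 1, 0], [0, -1, 0], [0, 0, x + 1]]) - (0)·det([[0, x + 1, 0], [0, -1, x + 1], [0, 0, 0]]).

Evaluating gives χ_A(x) = x^4 + 4x^3 + 6x^2 + 4x + 1 = (x + 1)^4.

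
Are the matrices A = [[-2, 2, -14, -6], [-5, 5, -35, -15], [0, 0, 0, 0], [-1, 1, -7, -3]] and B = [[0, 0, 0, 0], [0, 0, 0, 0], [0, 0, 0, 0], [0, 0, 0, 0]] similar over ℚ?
No.

Both have characteristic polynomial x^4, but the minimal polynomial of A is x^2 while the minimal polynomial of B is x. The minimal polynomial is a similarity invariant, so A and B are not similar.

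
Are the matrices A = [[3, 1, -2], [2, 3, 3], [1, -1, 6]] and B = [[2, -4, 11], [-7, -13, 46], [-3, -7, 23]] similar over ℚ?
Two matrices over a field are similar if and only if they have the same invariant factors.

Both A and B have characteristic polynomial (x - 4)^3 and minimal polynomial (x - 4)^3. Computing further, both have invariant factors (x - 4)^3. Hence A and B are similar.

Yes.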